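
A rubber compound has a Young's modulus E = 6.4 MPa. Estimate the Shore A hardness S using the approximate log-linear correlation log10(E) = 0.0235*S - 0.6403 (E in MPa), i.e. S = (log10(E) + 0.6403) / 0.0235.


log10(E) = 0.0235*S - 0.6403  =>  S = (log10(E) + 0.6403) / 0.0235
log10(6.4) = 0.806180
S = (0.806180 + 0.6403) / 0.0235 = 1.446480 / 0.0235
S = 61.6

Shore A = 61.6


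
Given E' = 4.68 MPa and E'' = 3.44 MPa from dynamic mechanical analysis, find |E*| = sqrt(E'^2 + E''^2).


|E*| = sqrt(E'^2 + E''^2)
= sqrt(4.68^2 + 3.44^2)
= sqrt(21.9024 + 11.8336)
= 5.808 MPa

5.808 MPa


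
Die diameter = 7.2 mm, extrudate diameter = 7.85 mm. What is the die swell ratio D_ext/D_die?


Die swell ratio = D_extrudate / D_die
= 7.85 / 7.2
= 1.09

Die swell = 1.09


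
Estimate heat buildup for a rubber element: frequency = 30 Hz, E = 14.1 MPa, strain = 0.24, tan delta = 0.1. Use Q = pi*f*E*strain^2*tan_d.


Q = pi * f * E * strain^2 * tan_d
= pi * 30 * 14.1 * 0.24^2 * 0.1
= pi * 30 * 14.1 * 0.0576 * 0.1
= 7.6544

Q = 7.6544


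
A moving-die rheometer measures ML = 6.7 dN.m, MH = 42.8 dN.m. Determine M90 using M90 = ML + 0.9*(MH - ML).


M90 = ML + 0.9 * (MH - ML)
M90 = 6.7 + 0.9 * (42.8 - 6.7)
M90 = 6.7 + 0.9 * 36.1
M90 = 39.19 dN.m

39.19 dN.m


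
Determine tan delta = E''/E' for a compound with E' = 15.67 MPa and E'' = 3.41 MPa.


tan delta = E'' / E'
= 3.41 / 15.67
= 0.2176

tan delta = 0.2176


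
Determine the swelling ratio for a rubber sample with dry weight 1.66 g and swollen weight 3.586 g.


Q = W_swollen / W_dry
Q = 3.586 / 1.66
Q = 2.16

Q = 2.16


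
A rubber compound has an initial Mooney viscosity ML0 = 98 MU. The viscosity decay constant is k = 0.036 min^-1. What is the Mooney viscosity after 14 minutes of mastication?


ML = ML0 * exp(-k * t)
ML = 98 * exp(-0.036 * 14)
ML = 98 * 0.6041
ML = 59.2 MU

59.2 MU


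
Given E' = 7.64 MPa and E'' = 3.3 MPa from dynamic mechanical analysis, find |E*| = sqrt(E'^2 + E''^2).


|E*| = sqrt(E'^2 + E''^2)
= sqrt(7.64^2 + 3.3^2)
= sqrt(58.3696 + 10.8900)
= 8.322 MPa

8.322 MPa


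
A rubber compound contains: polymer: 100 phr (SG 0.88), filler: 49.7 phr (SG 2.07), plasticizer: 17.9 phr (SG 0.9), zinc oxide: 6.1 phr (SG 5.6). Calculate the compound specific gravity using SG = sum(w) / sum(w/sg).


Sum of weights = 173.7
Volume contributions:
  polymer: 100/0.88 = 113.6364
  filler: 49.7/2.07 = 24.0097
  plasticizer: 17.9/0.9 = 19.8889
  zinc oxide: 6.1/5.6 = 1.0893
Sum of volumes = 158.6242
SG = 173.7 / 158.6242 = 1.095

SG = 1.095


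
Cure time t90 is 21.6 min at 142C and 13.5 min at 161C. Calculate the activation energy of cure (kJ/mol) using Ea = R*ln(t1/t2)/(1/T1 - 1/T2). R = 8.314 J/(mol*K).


T1 = 415.15 K, T2 = 434.15 K
1/T1 - 1/T2 = 1.0542e-04
ln(t1/t2) = ln(21.6/13.5) = 0.4700
Ea = 8.314 * 0.4700 / 1.0542e-04 = 37068.2837 J/mol
Ea = 37.07 kJ/mol

37.07 kJ/mol


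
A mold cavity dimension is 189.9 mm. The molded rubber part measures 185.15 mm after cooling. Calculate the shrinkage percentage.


Shrinkage = (mold - part) / mold * 100
= (189.9 - 185.15) / 189.9 * 100
= 4.75 / 189.9 * 100
= 2.5%

2.5%


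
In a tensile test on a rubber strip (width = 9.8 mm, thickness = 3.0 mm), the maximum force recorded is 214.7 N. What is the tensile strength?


Area = width * thickness = 9.8 * 3.0 = 29.4 mm^2
TS = force / area = 214.7 / 29.4 = 7.3 MPa

7.3 MPa


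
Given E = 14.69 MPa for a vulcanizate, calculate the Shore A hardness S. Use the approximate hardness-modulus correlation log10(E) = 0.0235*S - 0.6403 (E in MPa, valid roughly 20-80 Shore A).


log10(E) = 0.0235*S - 0.6403  =>  S = (log10(E) + 0.6403) / 0.0235
log10(14.69) = 1.167022
S = (1.167022 + 0.6403) / 0.0235 = 1.807322 / 0.0235
S = 76.9

Shore A = 76.9


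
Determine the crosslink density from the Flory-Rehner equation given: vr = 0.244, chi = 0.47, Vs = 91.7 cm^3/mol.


ln(1 - vr) = ln(1 - 0.244) = -0.2797
Numerator = -((-0.2797) + 0.244 + 0.47 * 0.244^2) = 0.0077
Denominator = 91.7 * (0.244^(1/3) - 0.244/2) = 46.1141
nu = 0.0077 / 46.1141 = 1.6767e-04 mol/cm^3

1.6767e-04 mol/cm^3


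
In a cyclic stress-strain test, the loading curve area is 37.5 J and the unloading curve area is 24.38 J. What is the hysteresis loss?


Hysteresis loss = loading - unloading
= 37.5 - 24.38
= 13.12 J

13.12 J


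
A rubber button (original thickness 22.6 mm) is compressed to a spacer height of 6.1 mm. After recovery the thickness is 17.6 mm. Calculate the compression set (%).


CS = (t0 - recovered) / (t0 - ts) * 100
= (22.6 - 17.6) / (22.6 - 6.1) * 100
= 5.0 / 16.5 * 100
= 30.3%

30.3%


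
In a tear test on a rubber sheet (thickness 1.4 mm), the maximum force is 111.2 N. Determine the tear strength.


Tear strength = force / thickness
= 111.2 / 1.4
= 79.43 N/mm

79.43 N/mm


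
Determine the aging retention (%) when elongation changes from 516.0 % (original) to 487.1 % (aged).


Retention = aged / original * 100
= 487.1 / 516.0 * 100
= 94.4%

94.4%


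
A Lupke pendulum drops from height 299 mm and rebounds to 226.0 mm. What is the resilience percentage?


Resilience = h_rebound / h_drop * 100
= 226.0 / 299 * 100
= 75.6%

75.6%


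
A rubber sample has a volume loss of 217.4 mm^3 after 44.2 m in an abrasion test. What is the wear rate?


Rate = volume_loss / distance
= 217.4 / 44.2
= 4.919 mm^3/m

4.919 mm^3/m


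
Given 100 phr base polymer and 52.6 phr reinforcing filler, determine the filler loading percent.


Filler % = filler / (rubber + filler) * 100
= 52.6 / (100 + 52.6) * 100
= 52.6 / 152.6 * 100
= 34.47%

34.47%


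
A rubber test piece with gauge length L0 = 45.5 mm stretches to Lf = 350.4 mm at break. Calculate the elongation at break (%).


Elongation = (Lf - L0) / L0 * 100
= (350.4 - 45.5) / 45.5 * 100
= 304.9 / 45.5 * 100
= 670.1%

670.1%


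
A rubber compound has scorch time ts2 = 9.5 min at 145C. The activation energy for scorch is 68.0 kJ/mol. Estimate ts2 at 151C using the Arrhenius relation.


Convert temperatures: T1 = 145 + 273.15 = 418.15 K, T2 = 151 + 273.15 = 424.15 K
ts2_new = 9.5 * exp(68000 / 8.314 * (1/424.15 - 1/418.15))
1/T2 - 1/T1 = -3.3830e-05
ts2_new = 7.2 min

7.2 min


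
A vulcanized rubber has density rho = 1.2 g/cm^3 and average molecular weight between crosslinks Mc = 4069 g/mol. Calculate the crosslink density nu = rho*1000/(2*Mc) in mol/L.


nu = rho * 1000 / (2 * Mc)
nu = 1.2 * 1000 / (2 * 4069)
nu = 1200.0 / 8138
nu = 0.1475 mol/L

0.1475 mol/L


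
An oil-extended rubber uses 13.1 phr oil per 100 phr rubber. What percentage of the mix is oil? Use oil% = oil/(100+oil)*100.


Oil % = oil / (100 + oil) * 100
= 13.1 / (100 + 13.1) * 100
= 13.1 / 113.1 * 100
= 11.58%

11.58%


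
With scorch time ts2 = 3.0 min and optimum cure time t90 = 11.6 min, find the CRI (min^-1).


CRI = 100 / (t90 - ts2)
= 100 / (11.6 - 3.0)
= 100 / 8.6
= 11.63 min^-1

11.63 min^-1


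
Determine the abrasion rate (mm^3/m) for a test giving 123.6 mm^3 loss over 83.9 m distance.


Rate = volume_loss / distance
= 123.6 / 83.9
= 1.473 mm^3/m

1.473 mm^3/m


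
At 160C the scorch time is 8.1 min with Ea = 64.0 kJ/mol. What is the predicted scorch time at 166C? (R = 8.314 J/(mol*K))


Convert temperatures: T1 = 160 + 273.15 = 433.15 K, T2 = 166 + 273.15 = 439.15 K
ts2_new = 8.1 * exp(64000 / 8.314 * (1/439.15 - 1/433.15))
1/T2 - 1/T1 = -3.1543e-05
ts2_new = 6.35 min

6.35 min


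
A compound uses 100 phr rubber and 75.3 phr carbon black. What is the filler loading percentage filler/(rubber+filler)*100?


Filler % = filler / (rubber + filler) * 100
= 75.3 / (100 + 75.3) * 100
= 75.3 / 175.3 * 100
= 42.95%

42.95%


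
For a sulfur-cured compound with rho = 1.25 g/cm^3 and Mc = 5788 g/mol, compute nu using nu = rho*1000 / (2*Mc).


nu = rho * 1000 / (2 * Mc)
nu = 1.25 * 1000 / (2 * 5788)
nu = 1250.0 / 11576
nu = 0.1080 mol/L

0.1080 mol/L


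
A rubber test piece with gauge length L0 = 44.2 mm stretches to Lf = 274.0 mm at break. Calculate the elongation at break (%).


Elongation = (Lf - L0) / L0 * 100
= (274.0 - 44.2) / 44.2 * 100
= 229.8 / 44.2 * 100
= 519.9%

519.9%


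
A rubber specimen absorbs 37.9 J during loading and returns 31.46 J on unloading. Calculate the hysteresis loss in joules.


Hysteresis loss = loading - unloading
= 37.9 - 31.46
= 6.44 J

6.44 J


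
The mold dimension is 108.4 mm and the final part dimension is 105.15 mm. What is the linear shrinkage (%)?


Shrinkage = (mold - part) / mold * 100
= (108.4 - 105.15) / 108.4 * 100
= 3.25 / 108.4 * 100
= 3.0%

3.0%


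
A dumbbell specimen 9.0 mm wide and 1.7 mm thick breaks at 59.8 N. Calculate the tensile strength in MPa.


Area = width * thickness = 9.0 * 1.7 = 15.3 mm^2
TS = force / area = 59.8 / 15.3 = 3.91 MPa

3.91 MPa


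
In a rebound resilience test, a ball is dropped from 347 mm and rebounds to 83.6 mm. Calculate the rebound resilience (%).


Resilience = h_rebound / h_drop * 100
= 83.6 / 347 * 100
= 24.1%

24.1%


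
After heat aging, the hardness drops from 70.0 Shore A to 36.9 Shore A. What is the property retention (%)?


Retention = aged / original * 100
= 36.9 / 70.0 * 100
= 52.7%

52.7%


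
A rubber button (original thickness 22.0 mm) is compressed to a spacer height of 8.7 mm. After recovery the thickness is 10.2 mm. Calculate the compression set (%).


CS = (t0 - recovered) / (t0 - ts) * 100
= (22.0 - 10.2) / (22.0 - 8.7) * 100
= 11.8 / 13.3 * 100
= 88.7%

88.7%


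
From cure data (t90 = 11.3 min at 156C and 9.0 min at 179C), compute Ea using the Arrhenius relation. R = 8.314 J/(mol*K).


T1 = 429.15 K, T2 = 452.15 K
1/T1 - 1/T2 = 1.1853e-04
ln(t1/t2) = ln(11.3/9.0) = 0.2276
Ea = 8.314 * 0.2276 / 1.1853e-04 = 15962.6281 J/mol
Ea = 15.96 kJ/mol

15.96 kJ/mol


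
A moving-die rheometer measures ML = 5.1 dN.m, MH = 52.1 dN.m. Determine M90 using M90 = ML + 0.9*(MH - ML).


M90 = ML + 0.9 * (MH - ML)
M90 = 5.1 + 0.9 * (52.1 - 5.1)
M90 = 5.1 + 0.9 * 47.0
M90 = 47.4 dN.m

47.4 dN.m


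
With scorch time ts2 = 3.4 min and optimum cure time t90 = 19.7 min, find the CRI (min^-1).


CRI = 100 / (t90 - ts2)
= 100 / (19.7 - 3.4)
= 100 / 16.3
= 6.13 min^-1

6.13 min^-1


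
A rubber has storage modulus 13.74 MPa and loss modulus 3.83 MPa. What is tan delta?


tan delta = E'' / E'
= 3.83 / 13.74
= 0.2787

tan delta = 0.2787


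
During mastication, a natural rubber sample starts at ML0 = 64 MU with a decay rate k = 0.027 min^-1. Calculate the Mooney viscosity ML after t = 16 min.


ML = ML0 * exp(-k * t)
ML = 64 * exp(-0.027 * 16)
ML = 64 * 0.6492
ML = 41.55 MU

41.55 MU


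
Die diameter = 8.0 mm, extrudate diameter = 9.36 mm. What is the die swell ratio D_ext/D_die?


Die swell ratio = D_extrudate / D_die
= 9.36 / 8.0
= 1.17

Die swell = 1.17


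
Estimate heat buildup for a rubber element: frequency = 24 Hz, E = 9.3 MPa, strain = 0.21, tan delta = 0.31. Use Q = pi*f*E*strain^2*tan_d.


Q = pi * f * E * strain^2 * tan_d
= pi * 24 * 9.3 * 0.21^2 * 0.31
= pi * 24 * 9.3 * 0.0441 * 0.31
= 9.5862

Q = 9.5862


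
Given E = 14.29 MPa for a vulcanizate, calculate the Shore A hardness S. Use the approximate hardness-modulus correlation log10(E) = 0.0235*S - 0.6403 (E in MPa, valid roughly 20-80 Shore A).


log10(E) = 0.0235*S - 0.6403  =>  S = (log10(E) + 0.6403) / 0.0235
log10(14.29) = 1.155032
S = (1.155032 + 0.6403) / 0.0235 = 1.795332 / 0.0235
S = 76.4

Shore A = 76.4


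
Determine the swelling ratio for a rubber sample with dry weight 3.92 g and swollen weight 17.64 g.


Q = W_swollen / W_dry
Q = 17.64 / 3.92
Q = 4.5

Q = 4.5


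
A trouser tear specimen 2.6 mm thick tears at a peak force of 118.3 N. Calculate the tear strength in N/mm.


Tear strength = force / thickness
= 118.3 / 2.6
= 45.5 N/mm

45.5 N/mm


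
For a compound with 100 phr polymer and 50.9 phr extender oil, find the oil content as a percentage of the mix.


Oil % = oil / (100 + oil) * 100
= 50.9 / (100 + 50.9) * 100
= 50.9 / 150.9 * 100
= 33.73%

33.73%


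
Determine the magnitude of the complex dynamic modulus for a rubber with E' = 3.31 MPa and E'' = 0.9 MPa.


|E*| = sqrt(E'^2 + E''^2)
= sqrt(3.31^2 + 0.9^2)
= sqrt(10.9561 + 0.8100)
= 3.43 MPa

3.43 MPa


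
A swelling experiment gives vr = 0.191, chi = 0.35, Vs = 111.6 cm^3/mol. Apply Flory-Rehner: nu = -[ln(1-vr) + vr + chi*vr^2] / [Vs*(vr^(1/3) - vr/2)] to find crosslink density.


ln(1 - vr) = ln(1 - 0.191) = -0.2120
Numerator = -((-0.2120) + 0.191 + 0.35 * 0.191^2) = 0.0082
Denominator = 111.6 * (0.191^(1/3) - 0.191/2) = 53.6123
nu = 0.0082 / 53.6123 = 1.5273e-04 mol/cm^3

1.5273e-04 mol/cm^3


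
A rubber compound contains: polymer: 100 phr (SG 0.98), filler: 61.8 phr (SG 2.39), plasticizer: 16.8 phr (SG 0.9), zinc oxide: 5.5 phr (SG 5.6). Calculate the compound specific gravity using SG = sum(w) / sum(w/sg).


Sum of weights = 184.1
Volume contributions:
  polymer: 100/0.98 = 102.0408
  filler: 61.8/2.39 = 25.8577
  plasticizer: 16.8/0.9 = 18.6667
  zinc oxide: 5.5/5.6 = 0.9821
Sum of volumes = 147.5474
SG = 184.1 / 147.5474 = 1.248

SG = 1.248


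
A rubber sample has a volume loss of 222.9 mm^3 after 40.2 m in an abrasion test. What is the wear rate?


Rate = volume_loss / distance
= 222.9 / 40.2
= 5.545 mm^3/m

5.545 mm^3/m


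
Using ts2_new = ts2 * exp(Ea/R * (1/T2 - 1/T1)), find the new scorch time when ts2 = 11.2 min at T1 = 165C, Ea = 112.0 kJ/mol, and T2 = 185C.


Convert temperatures: T1 = 165 + 273.15 = 438.15 K, T2 = 185 + 273.15 = 458.15 K
ts2_new = 11.2 * exp(112000 / 8.314 * (1/458.15 - 1/438.15))
1/T2 - 1/T1 = -9.9632e-05
ts2_new = 2.93 min

2.93 min


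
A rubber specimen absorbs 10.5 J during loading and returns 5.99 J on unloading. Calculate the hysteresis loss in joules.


Hysteresis loss = loading - unloading
= 10.5 - 5.99
= 4.51 J

4.51 J


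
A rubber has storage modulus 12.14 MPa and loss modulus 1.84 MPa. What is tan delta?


tan delta = E'' / E'
= 1.84 / 12.14
= 0.1516

tan delta = 0.1516


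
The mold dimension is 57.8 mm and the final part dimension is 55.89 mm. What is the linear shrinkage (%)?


Shrinkage = (mold - part) / mold * 100
= (57.8 - 55.89) / 57.8 * 100
= 1.91 / 57.8 * 100
= 3.3%

3.3%


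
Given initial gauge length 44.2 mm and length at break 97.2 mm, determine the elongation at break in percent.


Elongation = (Lf - L0) / L0 * 100
= (97.2 - 44.2) / 44.2 * 100
= 53.0 / 44.2 * 100
= 119.9%

119.9%


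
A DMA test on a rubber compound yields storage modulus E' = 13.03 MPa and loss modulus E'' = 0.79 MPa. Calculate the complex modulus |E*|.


|E*| = sqrt(E'^2 + E''^2)
= sqrt(13.03^2 + 0.79^2)
= sqrt(169.7809 + 0.6241)
= 13.054 MPa

13.054 MPa


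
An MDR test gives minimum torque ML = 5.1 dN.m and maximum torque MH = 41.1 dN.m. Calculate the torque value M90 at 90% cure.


M90 = ML + 0.9 * (MH - ML)
M90 = 5.1 + 0.9 * (41.1 - 5.1)
M90 = 5.1 + 0.9 * 36.0
M90 = 37.5 dN.m

37.5 dN.m


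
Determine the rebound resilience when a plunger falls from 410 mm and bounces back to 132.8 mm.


Resilience = h_rebound / h_drop * 100
= 132.8 / 410 * 100
= 32.4%

32.4%


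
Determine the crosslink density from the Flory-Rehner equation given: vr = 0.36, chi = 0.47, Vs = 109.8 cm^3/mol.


ln(1 - vr) = ln(1 - 0.36) = -0.4463
Numerator = -((-0.4463) + 0.36 + 0.47 * 0.36^2) = 0.0254
Denominator = 109.8 * (0.36^(1/3) - 0.36/2) = 58.3454
nu = 0.0254 / 58.3454 = 4.3491e-04 mol/cm^3

4.3491e-04 mol/cm^3


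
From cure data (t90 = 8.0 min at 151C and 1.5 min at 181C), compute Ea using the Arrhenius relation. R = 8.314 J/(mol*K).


T1 = 424.15 K, T2 = 454.15 K
1/T1 - 1/T2 = 1.5574e-04
ln(t1/t2) = ln(8.0/1.5) = 1.6740
Ea = 8.314 * 1.6740 / 1.5574e-04 = 89362.8261 J/mol
Ea = 89.36 kJ/mol

89.36 kJ/mol


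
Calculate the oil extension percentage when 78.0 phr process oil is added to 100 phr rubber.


Oil % = oil / (100 + oil) * 100
= 78.0 / (100 + 78.0) * 100
= 78.0 / 178.0 * 100
= 43.82%

43.82%


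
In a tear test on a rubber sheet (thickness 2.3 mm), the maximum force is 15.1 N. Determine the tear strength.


Tear strength = force / thickness
= 15.1 / 2.3
= 6.57 N/mm

6.57 N/mm


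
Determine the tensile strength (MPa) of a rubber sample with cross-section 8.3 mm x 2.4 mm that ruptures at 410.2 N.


Area = width * thickness = 8.3 * 2.4 = 19.92 mm^2
TS = force / area = 410.2 / 19.92 = 20.59 MPa

20.59 MPa


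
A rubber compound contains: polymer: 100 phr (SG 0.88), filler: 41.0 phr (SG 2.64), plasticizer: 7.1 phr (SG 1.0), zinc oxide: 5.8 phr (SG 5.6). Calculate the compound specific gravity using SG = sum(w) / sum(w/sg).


Sum of weights = 153.9
Volume contributions:
  polymer: 100/0.88 = 113.6364
  filler: 41.0/2.64 = 15.5303
  plasticizer: 7.1/1.0 = 7.1000
  zinc oxide: 5.8/5.6 = 1.0357
Sum of volumes = 137.3024
SG = 153.9 / 137.3024 = 1.121

SG = 1.121


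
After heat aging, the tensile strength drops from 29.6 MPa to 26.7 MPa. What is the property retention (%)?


Retention = aged / original * 100
= 26.7 / 29.6 * 100
= 90.2%

90.2%


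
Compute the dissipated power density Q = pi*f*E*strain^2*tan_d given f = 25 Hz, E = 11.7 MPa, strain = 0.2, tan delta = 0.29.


Q = pi * f * E * strain^2 * tan_d
= pi * 25 * 11.7 * 0.2^2 * 0.29
= pi * 25 * 11.7 * 0.0400 * 0.29
= 10.6594

Q = 10.6594


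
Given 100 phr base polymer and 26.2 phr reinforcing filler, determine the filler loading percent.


Filler % = filler / (rubber + filler) * 100
= 26.2 / (100 + 26.2) * 100
= 26.2 / 126.2 * 100
= 20.76%

20.76%


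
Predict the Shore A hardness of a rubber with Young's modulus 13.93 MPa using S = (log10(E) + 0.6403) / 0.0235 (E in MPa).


log10(E) = 0.0235*S - 0.6403  =>  S = (log10(E) + 0.6403) / 0.0235
log10(13.93) = 1.143951
S = (1.143951 + 0.6403) / 0.0235 = 1.784251 / 0.0235
S = 75.9

Shore A = 75.9


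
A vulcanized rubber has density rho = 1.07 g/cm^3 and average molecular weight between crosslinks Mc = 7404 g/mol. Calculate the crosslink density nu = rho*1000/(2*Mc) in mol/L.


nu = rho * 1000 / (2 * Mc)
nu = 1.07 * 1000 / (2 * 7404)
nu = 1070.0 / 14808
nu = 0.0723 mol/L

0.0723 mol/L


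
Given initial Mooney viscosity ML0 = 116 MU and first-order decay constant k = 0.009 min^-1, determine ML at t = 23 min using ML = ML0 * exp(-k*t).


ML = ML0 * exp(-k * t)
ML = 116 * exp(-0.009 * 23)
ML = 116 * 0.8130
ML = 94.31 MU

94.31 MU


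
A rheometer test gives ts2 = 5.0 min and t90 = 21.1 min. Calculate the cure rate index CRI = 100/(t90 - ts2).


CRI = 100 / (t90 - ts2)
= 100 / (21.1 - 5.0)
= 100 / 16.1
= 6.21 min^-1

6.21 min^-1


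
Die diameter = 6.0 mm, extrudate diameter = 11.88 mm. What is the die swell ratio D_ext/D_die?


Die swell ratio = D_extrudate / D_die
= 11.88 / 6.0
= 1.98

Die swell = 1.98


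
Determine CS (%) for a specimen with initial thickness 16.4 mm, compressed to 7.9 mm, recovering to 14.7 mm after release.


CS = (t0 - recovered) / (t0 - ts) * 100
= (16.4 - 14.7) / (16.4 - 7.9) * 100
= 1.7 / 8.5 * 100
= 20.0%

20.0%


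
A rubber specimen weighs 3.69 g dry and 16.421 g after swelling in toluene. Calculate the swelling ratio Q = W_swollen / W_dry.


Q = W_swollen / W_dry
Q = 16.421 / 3.69
Q = 4.45

Q = 4.45


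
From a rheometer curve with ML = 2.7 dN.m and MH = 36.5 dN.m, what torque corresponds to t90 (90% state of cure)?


M90 = ML + 0.9 * (MH - ML)
M90 = 2.7 + 0.9 * (36.5 - 2.7)
M90 = 2.7 + 0.9 * 33.8
M90 = 33.12 dN.m

33.12 dN.m


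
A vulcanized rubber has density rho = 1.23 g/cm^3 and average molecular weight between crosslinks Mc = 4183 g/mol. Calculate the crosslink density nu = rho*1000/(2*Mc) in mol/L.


nu = rho * 1000 / (2 * Mc)
nu = 1.23 * 1000 / (2 * 4183)
nu = 1230.0 / 8366
nu = 0.1470 mol/L

0.1470 mol/L


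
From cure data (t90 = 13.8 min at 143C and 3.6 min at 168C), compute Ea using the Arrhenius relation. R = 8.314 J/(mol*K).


T1 = 416.15 K, T2 = 441.15 K
1/T1 - 1/T2 = 1.3618e-04
ln(t1/t2) = ln(13.8/3.6) = 1.3437
Ea = 8.314 * 1.3437 / 1.3618e-04 = 82038.8835 J/mol
Ea = 82.04 kJ/mol

82.04 kJ/mol


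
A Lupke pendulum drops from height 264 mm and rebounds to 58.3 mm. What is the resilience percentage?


Resilience = h_rebound / h_drop * 100
= 58.3 / 264 * 100
= 22.1%

22.1%


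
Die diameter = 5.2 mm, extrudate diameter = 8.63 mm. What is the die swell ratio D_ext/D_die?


Die swell ratio = D_extrudate / D_die
= 8.63 / 5.2
= 1.66

Die swell = 1.66


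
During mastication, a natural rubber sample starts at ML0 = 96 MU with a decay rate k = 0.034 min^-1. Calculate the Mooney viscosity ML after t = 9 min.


ML = ML0 * exp(-k * t)
ML = 96 * exp(-0.034 * 9)
ML = 96 * 0.7364
ML = 70.69 MU

70.69 MU


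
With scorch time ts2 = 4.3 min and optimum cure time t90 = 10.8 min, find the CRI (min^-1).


CRI = 100 / (t90 - ts2)
= 100 / (10.8 - 4.3)
= 100 / 6.5
= 15.38 min^-1

15.38 min^-1


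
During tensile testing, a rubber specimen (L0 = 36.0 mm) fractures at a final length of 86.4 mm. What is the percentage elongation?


Elongation = (Lf - L0) / L0 * 100
= (86.4 - 36.0) / 36.0 * 100
= 50.4 / 36.0 * 100
= 140.0%

140.0%


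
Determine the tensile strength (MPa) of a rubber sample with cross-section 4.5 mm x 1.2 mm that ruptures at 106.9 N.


Area = width * thickness = 4.5 * 1.2 = 5.4 mm^2
TS = force / area = 106.9 / 5.4 = 19.8 MPa

19.8 MPa


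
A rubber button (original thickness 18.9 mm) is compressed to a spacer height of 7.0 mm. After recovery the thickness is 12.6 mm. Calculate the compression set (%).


CS = (t0 - recovered) / (t0 - ts) * 100
= (18.9 - 12.6) / (18.9 - 7.0) * 100
= 6.3 / 11.9 * 100
= 52.9%

52.9%


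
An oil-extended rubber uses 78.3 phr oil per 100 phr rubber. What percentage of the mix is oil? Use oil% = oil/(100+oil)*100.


Oil % = oil / (100 + oil) * 100
= 78.3 / (100 + 78.3) * 100
= 78.3 / 178.3 * 100
= 43.91%

43.91%


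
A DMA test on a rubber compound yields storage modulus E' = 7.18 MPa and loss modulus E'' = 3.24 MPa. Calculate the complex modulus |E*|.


|E*| = sqrt(E'^2 + E''^2)
= sqrt(7.18^2 + 3.24^2)
= sqrt(51.5524 + 10.4976)
= 7.877 MPa

7.877 MPa


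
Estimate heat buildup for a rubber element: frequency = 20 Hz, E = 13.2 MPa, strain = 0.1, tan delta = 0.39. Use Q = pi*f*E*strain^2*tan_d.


Q = pi * f * E * strain^2 * tan_d
= pi * 20 * 13.2 * 0.1^2 * 0.39
= pi * 20 * 13.2 * 0.0100 * 0.39
= 3.2346

Q = 3.2346


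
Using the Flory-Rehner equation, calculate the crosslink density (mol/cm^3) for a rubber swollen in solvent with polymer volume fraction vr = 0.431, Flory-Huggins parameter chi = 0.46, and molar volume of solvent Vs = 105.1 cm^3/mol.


ln(1 - vr) = ln(1 - 0.431) = -0.5639
Numerator = -((-0.5639) + 0.431 + 0.46 * 0.431^2) = 0.0474
Denominator = 105.1 * (0.431^(1/3) - 0.431/2) = 56.7402
nu = 0.0474 / 56.7402 = 8.3582e-04 mol/cm^3

8.3582e-04 mol/cm^3


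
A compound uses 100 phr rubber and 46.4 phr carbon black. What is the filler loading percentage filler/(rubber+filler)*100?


Filler % = filler / (rubber + filler) * 100
= 46.4 / (100 + 46.4) * 100
= 46.4 / 146.4 * 100
= 31.69%

31.69%


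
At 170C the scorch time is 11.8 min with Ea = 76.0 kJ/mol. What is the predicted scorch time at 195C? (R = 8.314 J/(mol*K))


Convert temperatures: T1 = 170 + 273.15 = 443.15 K, T2 = 195 + 273.15 = 468.15 K
ts2_new = 11.8 * exp(76000 / 8.314 * (1/468.15 - 1/443.15))
1/T2 - 1/T1 = -1.2050e-04
ts2_new = 3.92 min

3.92 min


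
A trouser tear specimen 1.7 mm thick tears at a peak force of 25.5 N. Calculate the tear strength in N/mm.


Tear strength = force / thickness
= 25.5 / 1.7
= 15.0 N/mm

15.0 N/mm


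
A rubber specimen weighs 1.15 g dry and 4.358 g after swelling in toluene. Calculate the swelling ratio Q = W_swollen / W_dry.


Q = W_swollen / W_dry
Q = 4.358 / 1.15
Q = 3.79

Q = 3.79


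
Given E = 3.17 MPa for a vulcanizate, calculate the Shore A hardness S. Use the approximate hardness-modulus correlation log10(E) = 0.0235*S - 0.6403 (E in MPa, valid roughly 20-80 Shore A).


log10(E) = 0.0235*S - 0.6403  =>  S = (log10(E) + 0.6403) / 0.0235
log10(3.17) = 0.501059
S = (0.501059 + 0.6403) / 0.0235 = 1.141359 / 0.0235
S = 48.6

Shore A = 48.6


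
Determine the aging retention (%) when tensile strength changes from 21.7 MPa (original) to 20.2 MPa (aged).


Retention = aged / original * 100
= 20.2 / 21.7 * 100
= 93.1%

93.1%


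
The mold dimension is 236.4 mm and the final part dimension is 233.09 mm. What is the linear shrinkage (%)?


Shrinkage = (mold - part) / mold * 100
= (236.4 - 233.09) / 236.4 * 100
= 3.31 / 236.4 * 100
= 1.4%

1.4%


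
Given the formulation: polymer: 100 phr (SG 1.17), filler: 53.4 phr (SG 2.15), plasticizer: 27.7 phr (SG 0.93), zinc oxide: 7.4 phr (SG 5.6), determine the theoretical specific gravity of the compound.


Sum of weights = 188.5
Volume contributions:
  polymer: 100/1.17 = 85.4701
  filler: 53.4/2.15 = 24.8372
  plasticizer: 27.7/0.93 = 29.7849
  zinc oxide: 7.4/5.6 = 1.3214
Sum of volumes = 141.4137
SG = 188.5 / 141.4137 = 1.333

SG = 1.333


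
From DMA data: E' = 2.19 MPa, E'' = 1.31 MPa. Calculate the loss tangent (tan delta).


tan delta = E'' / E'
= 1.31 / 2.19
= 0.5982

tan delta = 0.5982


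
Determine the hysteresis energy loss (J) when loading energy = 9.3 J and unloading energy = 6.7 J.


Hysteresis loss = loading - unloading
= 9.3 - 6.7
= 2.6 J

2.6 J


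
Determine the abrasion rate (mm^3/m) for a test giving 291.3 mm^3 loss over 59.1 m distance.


Rate = volume_loss / distance
= 291.3 / 59.1
= 4.929 mm^3/m

4.929 mm^3/m


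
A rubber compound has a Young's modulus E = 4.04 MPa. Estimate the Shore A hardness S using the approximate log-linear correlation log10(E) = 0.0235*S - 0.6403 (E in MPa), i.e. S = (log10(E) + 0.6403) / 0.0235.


log10(E) = 0.0235*S - 0.6403  =>  S = (log10(E) + 0.6403) / 0.0235
log10(4.04) = 0.606381
S = (0.606381 + 0.6403) / 0.0235 = 1.246681 / 0.0235
S = 53.1

Shore A = 53.1


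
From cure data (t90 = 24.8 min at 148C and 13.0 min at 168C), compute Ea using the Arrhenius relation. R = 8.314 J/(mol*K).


T1 = 421.15 K, T2 = 441.15 K
1/T1 - 1/T2 = 1.0765e-04
ln(t1/t2) = ln(24.8/13.0) = 0.6459
Ea = 8.314 * 0.6459 / 1.0765e-04 = 49884.3781 J/mol
Ea = 49.88 kJ/mol

49.88 kJ/mol


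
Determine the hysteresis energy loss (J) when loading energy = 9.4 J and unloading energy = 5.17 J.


Hysteresis loss = loading - unloading
= 9.4 - 5.17
= 4.23 J

4.23 J


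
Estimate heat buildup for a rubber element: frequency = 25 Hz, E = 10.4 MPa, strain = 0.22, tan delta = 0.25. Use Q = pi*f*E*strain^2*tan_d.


Q = pi * f * E * strain^2 * tan_d
= pi * 25 * 10.4 * 0.22^2 * 0.25
= pi * 25 * 10.4 * 0.0484 * 0.25
= 9.8835

Q = 9.8835


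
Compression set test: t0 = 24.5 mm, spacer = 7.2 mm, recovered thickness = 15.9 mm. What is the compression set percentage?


CS = (t0 - recovered) / (t0 - ts) * 100
= (24.5 - 15.9) / (24.5 - 7.2) * 100
= 8.6 / 17.3 * 100
= 49.7%

49.7%


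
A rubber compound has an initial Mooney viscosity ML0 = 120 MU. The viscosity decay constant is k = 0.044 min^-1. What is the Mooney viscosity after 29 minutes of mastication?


ML = ML0 * exp(-k * t)
ML = 120 * exp(-0.044 * 29)
ML = 120 * 0.2792
ML = 33.5 MU

33.5 MU


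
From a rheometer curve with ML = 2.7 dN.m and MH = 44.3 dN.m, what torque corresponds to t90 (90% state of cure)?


M90 = ML + 0.9 * (MH - ML)
M90 = 2.7 + 0.9 * (44.3 - 2.7)
M90 = 2.7 + 0.9 * 41.6
M90 = 40.14 dN.m

40.14 dN.m


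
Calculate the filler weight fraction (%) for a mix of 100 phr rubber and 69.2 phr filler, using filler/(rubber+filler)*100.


Filler % = filler / (rubber + filler) * 100
= 69.2 / (100 + 69.2) * 100
= 69.2 / 169.2 * 100
= 40.9%

40.9%


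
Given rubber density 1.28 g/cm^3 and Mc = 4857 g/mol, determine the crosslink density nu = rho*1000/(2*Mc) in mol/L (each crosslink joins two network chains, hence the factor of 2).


nu = rho * 1000 / (2 * Mc)
nu = 1.28 * 1000 / (2 * 4857)
nu = 1280.0 / 9714
nu = 0.1318 mol/L

0.1318 mol/L


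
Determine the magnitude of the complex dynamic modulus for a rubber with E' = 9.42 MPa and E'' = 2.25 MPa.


|E*| = sqrt(E'^2 + E''^2)
= sqrt(9.42^2 + 2.25^2)
= sqrt(88.7364 + 5.0625)
= 9.685 MPa

9.685 MPa


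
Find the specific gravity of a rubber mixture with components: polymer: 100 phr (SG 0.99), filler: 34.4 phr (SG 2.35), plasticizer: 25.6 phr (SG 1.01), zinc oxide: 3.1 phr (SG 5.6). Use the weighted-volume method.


Sum of weights = 163.1
Volume contributions:
  polymer: 100/0.99 = 101.0101
  filler: 34.4/2.35 = 14.6383
  plasticizer: 25.6/1.01 = 25.3465
  zinc oxide: 3.1/5.6 = 0.5536
Sum of volumes = 141.5485
SG = 163.1 / 141.5485 = 1.152

SG = 1.152


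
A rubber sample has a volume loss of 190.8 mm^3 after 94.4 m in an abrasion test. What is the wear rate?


Rate = volume_loss / distance
= 190.8 / 94.4
= 2.021 mm^3/m

2.021 mm^3/m


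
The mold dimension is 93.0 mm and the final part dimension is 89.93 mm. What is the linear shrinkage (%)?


Shrinkage = (mold - part) / mold * 100
= (93.0 - 89.93) / 93.0 * 100
= 3.07 / 93.0 * 100
= 3.3%

3.3%


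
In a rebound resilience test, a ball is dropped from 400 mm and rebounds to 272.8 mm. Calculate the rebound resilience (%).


Resilience = h_rebound / h_drop * 100
= 272.8 / 400 * 100
= 68.2%

68.2%


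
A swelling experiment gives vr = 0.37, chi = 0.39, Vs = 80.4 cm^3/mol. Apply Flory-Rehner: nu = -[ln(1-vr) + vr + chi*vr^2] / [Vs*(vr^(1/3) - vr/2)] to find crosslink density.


ln(1 - vr) = ln(1 - 0.37) = -0.4620
Numerator = -((-0.4620) + 0.37 + 0.39 * 0.37^2) = 0.0386
Denominator = 80.4 * (0.37^(1/3) - 0.37/2) = 42.8456
nu = 0.0386 / 42.8456 = 9.0195e-04 mol/cm^3

9.0195e-04 mol/cm^3


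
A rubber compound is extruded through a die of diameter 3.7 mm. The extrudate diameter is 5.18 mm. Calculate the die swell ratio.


Die swell ratio = D_extrudate / D_die
= 5.18 / 3.7
= 1.4

Die swell = 1.4


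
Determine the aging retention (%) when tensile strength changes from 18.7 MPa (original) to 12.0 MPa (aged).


Retention = aged / original * 100
= 12.0 / 18.7 * 100
= 64.2%

64.2%


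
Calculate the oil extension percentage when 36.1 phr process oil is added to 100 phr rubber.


Oil % = oil / (100 + oil) * 100
= 36.1 / (100 + 36.1) * 100
= 36.1 / 136.1 * 100
= 26.52%

26.52%


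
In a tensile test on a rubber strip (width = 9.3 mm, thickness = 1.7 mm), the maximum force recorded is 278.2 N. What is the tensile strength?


Area = width * thickness = 9.3 * 1.7 = 15.81 mm^2
TS = force / area = 278.2 / 15.81 = 17.6 MPa

17.6 MPa


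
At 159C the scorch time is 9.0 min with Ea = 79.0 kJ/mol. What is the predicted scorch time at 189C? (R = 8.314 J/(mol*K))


Convert temperatures: T1 = 159 + 273.15 = 432.15 K, T2 = 189 + 273.15 = 462.15 K
ts2_new = 9.0 * exp(79000 / 8.314 * (1/462.15 - 1/432.15))
1/T2 - 1/T1 = -1.5021e-04
ts2_new = 2.16 min

2.16 min


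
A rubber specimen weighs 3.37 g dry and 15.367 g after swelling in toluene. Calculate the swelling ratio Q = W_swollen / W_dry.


Q = W_swollen / W_dry
Q = 15.367 / 3.37
Q = 4.56

Q = 4.56


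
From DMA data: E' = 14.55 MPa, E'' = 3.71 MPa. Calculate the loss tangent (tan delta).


tan delta = E'' / E'
= 3.71 / 14.55
= 0.255

tan delta = 0.255


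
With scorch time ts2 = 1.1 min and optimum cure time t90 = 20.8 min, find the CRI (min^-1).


CRI = 100 / (t90 - ts2)
= 100 / (20.8 - 1.1)
= 100 / 19.7
= 5.08 min^-1

5.08 min^-1


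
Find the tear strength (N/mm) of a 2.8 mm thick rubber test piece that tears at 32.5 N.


Tear strength = force / thickness
= 32.5 / 2.8
= 11.61 N/mm

11.61 N/mm


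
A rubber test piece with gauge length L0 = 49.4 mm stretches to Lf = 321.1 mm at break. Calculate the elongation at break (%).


Elongation = (Lf - L0) / L0 * 100
= (321.1 - 49.4) / 49.4 * 100
= 271.7 / 49.4 * 100
= 550.0%

550.0%


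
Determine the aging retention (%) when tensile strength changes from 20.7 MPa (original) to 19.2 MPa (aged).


Retention = aged / original * 100
= 19.2 / 20.7 * 100
= 92.8%

92.8%


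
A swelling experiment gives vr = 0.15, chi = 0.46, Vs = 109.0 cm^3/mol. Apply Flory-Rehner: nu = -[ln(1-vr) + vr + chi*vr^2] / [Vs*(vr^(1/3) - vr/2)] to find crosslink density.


ln(1 - vr) = ln(1 - 0.15) = -0.1625
Numerator = -((-0.1625) + 0.15 + 0.46 * 0.15^2) = 0.0022
Denominator = 109.0 * (0.15^(1/3) - 0.15/2) = 49.7399
nu = 0.0022 / 49.7399 = 4.3605e-05 mol/cm^3

4.3605e-05 mol/cm^3


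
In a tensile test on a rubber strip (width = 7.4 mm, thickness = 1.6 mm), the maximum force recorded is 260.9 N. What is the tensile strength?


Area = width * thickness = 7.4 * 1.6 = 11.84 mm^2
TS = force / area = 260.9 / 11.84 = 22.04 MPa

22.04 MPa


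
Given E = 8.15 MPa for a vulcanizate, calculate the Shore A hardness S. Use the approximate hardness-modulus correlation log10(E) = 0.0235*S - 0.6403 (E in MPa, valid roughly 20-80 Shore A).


log10(E) = 0.0235*S - 0.6403  =>  S = (log10(E) + 0.6403) / 0.0235
log10(8.15) = 0.911158
S = (0.911158 + 0.6403) / 0.0235 = 1.551458 / 0.0235
S = 66.0

Shore A = 66.0


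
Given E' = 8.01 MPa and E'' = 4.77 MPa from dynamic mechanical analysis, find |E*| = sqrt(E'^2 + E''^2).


|E*| = sqrt(E'^2 + E''^2)
= sqrt(8.01^2 + 4.77^2)
= sqrt(64.1601 + 22.7529)
= 9.323 MPa

9.323 MPa


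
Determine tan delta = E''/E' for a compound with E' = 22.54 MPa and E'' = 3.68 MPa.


tan delta = E'' / E'
= 3.68 / 22.54
= 0.1633

tan delta = 0.1633


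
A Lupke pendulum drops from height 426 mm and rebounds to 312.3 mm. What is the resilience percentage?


Resilience = h_rebound / h_drop * 100
= 312.3 / 426 * 100
= 73.3%

73.3%


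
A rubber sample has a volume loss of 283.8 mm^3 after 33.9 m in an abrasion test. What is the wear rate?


Rate = volume_loss / distance
= 283.8 / 33.9
= 8.372 mm^3/m

8.372 mm^3/m


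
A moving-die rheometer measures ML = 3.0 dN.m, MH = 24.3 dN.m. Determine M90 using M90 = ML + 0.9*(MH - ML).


M90 = ML + 0.9 * (MH - ML)
M90 = 3.0 + 0.9 * (24.3 - 3.0)
M90 = 3.0 + 0.9 * 21.3
M90 = 22.17 dN.m

22.17 dN.m


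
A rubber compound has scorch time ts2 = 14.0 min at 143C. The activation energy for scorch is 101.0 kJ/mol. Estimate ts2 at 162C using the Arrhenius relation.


Convert temperatures: T1 = 143 + 273.15 = 416.15 K, T2 = 162 + 273.15 = 435.15 K
ts2_new = 14.0 * exp(101000 / 8.314 * (1/435.15 - 1/416.15))
1/T2 - 1/T1 = -1.0492e-04
ts2_new = 3.91 min

3.91 min


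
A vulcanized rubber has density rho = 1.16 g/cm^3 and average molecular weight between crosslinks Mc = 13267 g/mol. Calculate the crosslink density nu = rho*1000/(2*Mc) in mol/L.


nu = rho * 1000 / (2 * Mc)
nu = 1.16 * 1000 / (2 * 13267)
nu = 1160.0 / 26534
nu = 0.0437 mol/L

0.0437 mol/L


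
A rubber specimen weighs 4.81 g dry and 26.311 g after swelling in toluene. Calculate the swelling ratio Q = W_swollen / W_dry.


Q = W_swollen / W_dry
Q = 26.311 / 4.81
Q = 5.47

Q = 5.47


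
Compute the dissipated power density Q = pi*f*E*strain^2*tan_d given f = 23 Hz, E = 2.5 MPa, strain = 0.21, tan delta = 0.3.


Q = pi * f * E * strain^2 * tan_d
= pi * 23 * 2.5 * 0.21^2 * 0.3
= pi * 23 * 2.5 * 0.0441 * 0.3
= 2.3899

Q = 2.3899


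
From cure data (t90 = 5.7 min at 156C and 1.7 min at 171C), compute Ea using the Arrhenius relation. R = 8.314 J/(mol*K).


T1 = 429.15 K, T2 = 444.15 K
1/T1 - 1/T2 = 7.8696e-05
ln(t1/t2) = ln(5.7/1.7) = 1.2098
Ea = 8.314 * 1.2098 / 7.8696e-05 = 127815.8576 J/mol
Ea = 127.82 kJ/mol

127.82 kJ/mol


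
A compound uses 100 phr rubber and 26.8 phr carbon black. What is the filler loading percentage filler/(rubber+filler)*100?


Filler % = filler / (rubber + filler) * 100
= 26.8 / (100 + 26.8) * 100
= 26.8 / 126.8 * 100
= 21.14%

21.14%


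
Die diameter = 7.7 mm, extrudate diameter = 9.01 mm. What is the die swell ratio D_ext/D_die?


Die swell ratio = D_extrudate / D_die
= 9.01 / 7.7
= 1.17

Die swell = 1.17


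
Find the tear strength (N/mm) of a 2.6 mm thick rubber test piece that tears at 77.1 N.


Tear strength = force / thickness
= 77.1 / 2.6
= 29.65 N/mm

29.65 N/mm


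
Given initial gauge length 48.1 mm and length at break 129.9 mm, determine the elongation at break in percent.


Elongation = (Lf - L0) / L0 * 100
= (129.9 - 48.1) / 48.1 * 100
= 81.8 / 48.1 * 100
= 170.1%

170.1%


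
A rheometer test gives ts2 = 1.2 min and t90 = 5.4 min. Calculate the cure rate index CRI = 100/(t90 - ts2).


CRI = 100 / (t90 - ts2)
= 100 / (5.4 - 1.2)
= 100 / 4.2
= 23.81 min^-1

23.81 min^-1


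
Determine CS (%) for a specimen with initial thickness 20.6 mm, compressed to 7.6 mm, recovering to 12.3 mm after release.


CS = (t0 - recovered) / (t0 - ts) * 100
= (20.6 - 12.3) / (20.6 - 7.6) * 100
= 8.3 / 13.0 * 100
= 63.8%

63.8%


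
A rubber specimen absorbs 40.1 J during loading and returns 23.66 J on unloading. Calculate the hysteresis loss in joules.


Hysteresis loss = loading - unloading
= 40.1 - 23.66
= 16.44 J

16.44 J


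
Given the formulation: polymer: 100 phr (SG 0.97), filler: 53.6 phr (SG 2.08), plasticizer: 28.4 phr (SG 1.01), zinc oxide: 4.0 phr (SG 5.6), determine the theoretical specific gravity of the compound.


Sum of weights = 186.0
Volume contributions:
  polymer: 100/0.97 = 103.0928
  filler: 53.6/2.08 = 25.7692
  plasticizer: 28.4/1.01 = 28.1188
  zinc oxide: 4.0/5.6 = 0.7143
Sum of volumes = 157.6951
SG = 186.0 / 157.6951 = 1.179

SG = 1.179


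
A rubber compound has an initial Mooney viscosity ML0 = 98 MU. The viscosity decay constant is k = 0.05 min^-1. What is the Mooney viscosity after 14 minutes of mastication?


ML = ML0 * exp(-k * t)
ML = 98 * exp(-0.05 * 14)
ML = 98 * 0.4966
ML = 48.67 MU

48.67 MU


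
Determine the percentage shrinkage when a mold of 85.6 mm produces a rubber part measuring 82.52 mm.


Shrinkage = (mold - part) / mold * 100
= (85.6 - 82.52) / 85.6 * 100
= 3.08 / 85.6 * 100
= 3.6%

3.6%


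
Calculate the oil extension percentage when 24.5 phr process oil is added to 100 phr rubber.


Oil % = oil / (100 + oil) * 100
= 24.5 / (100 + 24.5) * 100
= 24.5 / 124.5 * 100
= 19.68%

19.68%


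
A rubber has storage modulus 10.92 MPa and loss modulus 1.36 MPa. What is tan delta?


tan delta = E'' / E'
= 1.36 / 10.92
= 0.1245

tan delta = 0.1245


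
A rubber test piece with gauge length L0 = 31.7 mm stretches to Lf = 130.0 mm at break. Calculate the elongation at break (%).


Elongation = (Lf - L0) / L0 * 100
= (130.0 - 31.7) / 31.7 * 100
= 98.3 / 31.7 * 100
= 310.1%

310.1%


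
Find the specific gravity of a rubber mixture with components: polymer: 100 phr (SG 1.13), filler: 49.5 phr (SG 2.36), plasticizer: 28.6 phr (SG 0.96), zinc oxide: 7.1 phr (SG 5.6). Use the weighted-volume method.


Sum of weights = 185.2
Volume contributions:
  polymer: 100/1.13 = 88.4956
  filler: 49.5/2.36 = 20.9746
  plasticizer: 28.6/0.96 = 29.7917
  zinc oxide: 7.1/5.6 = 1.2679
Sum of volumes = 140.5297
SG = 185.2 / 140.5297 = 1.318

SG = 1.318


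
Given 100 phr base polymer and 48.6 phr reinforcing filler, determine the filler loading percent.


Filler % = filler / (rubber + filler) * 100
= 48.6 / (100 + 48.6) * 100
= 48.6 / 148.6 * 100
= 32.71%

32.71%


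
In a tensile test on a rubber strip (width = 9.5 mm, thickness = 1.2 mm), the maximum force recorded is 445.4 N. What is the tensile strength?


Area = width * thickness = 9.5 * 1.2 = 11.4 mm^2
TS = force / area = 445.4 / 11.4 = 39.07 MPa

39.07 MPa


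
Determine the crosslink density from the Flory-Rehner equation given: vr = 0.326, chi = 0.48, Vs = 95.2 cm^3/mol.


ln(1 - vr) = ln(1 - 0.326) = -0.3945
Numerator = -((-0.3945) + 0.326 + 0.48 * 0.326^2) = 0.0175
Denominator = 95.2 * (0.326^(1/3) - 0.326/2) = 50.0027
nu = 0.0175 / 50.0027 = 3.5023e-04 mol/cm^3

3.5023e-04 mol/cm^3
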